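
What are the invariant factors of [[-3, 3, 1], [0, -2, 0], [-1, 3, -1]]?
x + 2, (x + 2)^2

The Jordan structure of A has elementary divisors (x + 2)^2, (x + 2). Arranging the block sizes at each eigenvalue in decreasing order and taking row products gives the invariant factors.

Invariant factors (smallest first, each dividing the next): x + 2, (x + 2)^2.

Check: the last factor (x + 2)^2 is the minimal polynomial, and the product (x + 2)^3 is the characteristic polynomial.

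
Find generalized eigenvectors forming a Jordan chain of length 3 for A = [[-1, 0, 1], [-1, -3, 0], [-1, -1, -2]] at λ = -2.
v_1 = [[0, 0, 1]]^T, v_2 = [[1, 0, 0]]^T, v_3 = [[1, -1, -1]]^T

We seek v_1 ∈ ker((A + 2I)^3) \ ker((A + 2I)^2), then set v_{i+1} = (A + 2I) v_i.

One such chain is v_1 = [[0, 0, 1]]^T, v_2 = [[1, 0, 0]]^T, v_3 = [[1, -1, -1]]^T. Check: (A + 2I) v_3 = [[0, 0, 0]]^T = 0.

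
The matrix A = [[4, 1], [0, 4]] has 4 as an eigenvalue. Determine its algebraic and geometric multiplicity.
algebraic multiplicity 2, geometric multiplicity 1

The characteristic polynomial is (x - 4)^2, so the factor x - 4 appears with exponent 2: the algebraic multiplicity is 2.

rank(A - 4I) = 1, so the eigenspace has dimension 2 - 1 = 1: the geometric multiplicity is 1.

Since 1 < 2, A is not diagonalizable.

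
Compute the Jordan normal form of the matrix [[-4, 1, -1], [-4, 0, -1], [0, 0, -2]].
The characteristic polynomial is det(xI - A) = (x + 2)^3, so the eigenvalues are -2 (algebraic multiplicity 3).

For λ = -2: rank(A + 2I) = 2, rank((A + 2I)^2) = 1, rank((A + 2I)^3) = 0. The eigenspace has dimension 3 - 2 = 1, so there is 1 Jordan block; the rank sequence gives block sizes [3].

Assembling the blocks gives the Jordan form J above.

J = [[-2, 1, 0], [0, -2, 1], [0, 0, -2]]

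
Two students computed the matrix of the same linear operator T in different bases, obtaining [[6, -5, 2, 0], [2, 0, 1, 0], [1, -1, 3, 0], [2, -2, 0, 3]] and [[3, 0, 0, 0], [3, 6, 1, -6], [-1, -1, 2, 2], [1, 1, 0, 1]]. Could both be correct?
Yes.

Two matrices over a field are similar if and only if they have the same invariant factors.

Both A and B have characteristic polynomial (x - 3)^4 and minimal polynomial (x - 3)^3. Computing further, both have invariant factors x - 3, (x - 3)^3. Hence A and B are similar.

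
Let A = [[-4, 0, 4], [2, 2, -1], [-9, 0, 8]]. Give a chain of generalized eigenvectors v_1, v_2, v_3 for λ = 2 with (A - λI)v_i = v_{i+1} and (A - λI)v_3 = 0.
v_1 = [[1, -1, 2]]^T, v_2 = [[2, 0, 3]]^T, v_3 = [[0, 1, 0]]^T

We seek v_1 ∈ ker((A - 2I)^3) \ ker((A - 2I)^2), then set v_{i+1} = (A - 2I) v_i.

One such chain is v_1 = [[1, -1, 2]]^T, v_2 = [[2, 0, 3]]^T, v_3 = [[0, 1, 0]]^T. Check: (A - 2I) v_3 = [[0, 0, 0]]^T = 0.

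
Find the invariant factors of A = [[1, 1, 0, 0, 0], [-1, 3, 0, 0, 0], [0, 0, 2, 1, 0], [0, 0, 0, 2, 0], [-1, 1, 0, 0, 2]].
The Jordan structure of A has elementary divisors (x - 2)^2, (x - 2)^2, (x - 2). Arranging the block sizes at each eigenvalue in decreasing order and taking row products gives the invariant factors.

Invariant factors (smallest first, each dividing the next): x - 2, (x - 2)^2, (x - 2)^2.

Check: the last factor (x - 2)^2 is the minimal polynomial, and the product (x - 2)^5 is the characteristic polynomial.

x - 2, (x - 2)^2, (x - 2)^2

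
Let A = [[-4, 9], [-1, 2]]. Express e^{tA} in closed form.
A has Jordan form J = [[-1, 1], [0, -1]] with A = PJP^{-1}, so e^{tA} = P e^{tJ} P^{-1}.

For a Jordan block J_k(λ), e^{tJ_k(λ)} = e^{λt} · (I + tN + t^2 N^2/2! + ... + t^{k-1} N^{k-1}/(k-1)!) where N is the nilpotent superdiagonal part.

Assembling the blocks and conjugating back gives the entries of e^{tA} as shown above.

e^{tA} = [[(1 - 3*t)*e^{-t}, 9*t*e^{-t}], [-t*e^{-t}, (3*t + 1)*e^{-t}]]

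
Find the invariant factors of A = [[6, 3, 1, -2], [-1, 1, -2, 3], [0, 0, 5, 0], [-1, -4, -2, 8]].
The Jordan structure of A has elementary divisors (x - 5)^3, (x - 5). Arranging the block sizes at each eigenvalue in decreasing order and taking row products gives the invariant factors.

Invariant factors (smallest first, each dividing the next): x - 5, (x - 5)^3.

Check: the last factor (x - 5)^3 is the minimal polynomial, and the product (x - 5)^4 is the characteristic polynomial.

x - 5, (x - 5)^3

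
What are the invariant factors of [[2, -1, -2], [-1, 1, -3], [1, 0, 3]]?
(x - 2)^3

The Jordan structure of A has elementary divisors (x - 2)^3. Arranging the block sizes at each eigenvalue in decreasing order and taking row products gives the invariant factors.

Invariant factors (smallest first, each dividing the next): (x - 2)^3.

Check: the last factor (x - 2)^3 is the minimal polynomial, and the product (x - 2)^3 is the characteristic polynomial.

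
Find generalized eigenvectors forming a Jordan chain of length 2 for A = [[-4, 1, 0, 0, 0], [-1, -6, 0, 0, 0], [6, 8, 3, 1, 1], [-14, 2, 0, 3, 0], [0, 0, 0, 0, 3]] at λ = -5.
We seek v_1 ∈ ker((A + 5I)^2) \ ker(A + 5I), then set v_{i+1} = (A + 5I) v_i.

One such chain is v_1 = [[0, 1, -1, 0, 0]]^T, v_2 = [[1, -1, 0, 2, 0]]^T. Check: (A + 5I) v_2 = [[0, 0, 0, 0, 0]]^T = 0.

v_1 = [[0, 1, -1, 0, 0]]^T, v_2 = [[1, -1, 0, 2, 0]]^T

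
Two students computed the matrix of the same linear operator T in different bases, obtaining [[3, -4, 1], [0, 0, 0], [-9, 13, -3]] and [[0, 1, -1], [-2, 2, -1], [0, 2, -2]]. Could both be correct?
Yes.

Two matrices over a field are similar if and only if they have the same invariant factors.

Both A and B have characteristic polynomial x^3 and minimal polynomial x^3. Computing further, both have invariant factors x^3. Hence A and B are similar.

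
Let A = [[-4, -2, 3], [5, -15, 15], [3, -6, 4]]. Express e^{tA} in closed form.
e^{tA} = [[(t + 1)*e^{-5*t}, -2*t*e^{-5*t}, 3*t*e^{-5*t}], [5*t*e^{-5*t}, (1 - 10*t)*e^{-5*t}, 15*t*e^{-5*t}], [3*t*e^{-5*t}, -6*t*e^{-5*t}, (9*t + 1)*e^{-5*t}]]

A has Jordan form J = [[-5, 1, 0], [0, -5, 0], [0, 0, -5]] with A = PJP^{-1}, so e^{tA} = P e^{tJ} P^{-1}.

For a Jordan block J_k(λ), e^{tJ_k(λ)} = e^{λt} · (I + tN + t^2 N^2/2! + ... + t^{k-1} N^{k-1}/(k-1)!) where N is the nilpotent superdiagonal part.

Assembling the blocks and conjugating back gives the entries of e^{tA} as shown above.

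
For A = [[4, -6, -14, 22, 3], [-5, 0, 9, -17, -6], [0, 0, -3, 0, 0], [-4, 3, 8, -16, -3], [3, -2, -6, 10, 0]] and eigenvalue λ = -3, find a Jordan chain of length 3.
We seek v_1 ∈ ker((A + 3I)^3) \ ker((A + 3I)^2), then set v_{i+1} = (A + 3I) v_i.

One such chain is v_1 = [[-5, 2, 1, 3, -2]]^T, v_2 = [[-1, 1, 0, 1, -1]]^T, v_3 = [[6, -3, 0, -3, 2]]^T. Check: (A + 3I) v_3 = [[0, 0, 0, 0, 0]]^T = 0.

v_1 = [[-5, 2, 1, 3, -2]]^T, v_2 = [[-1, 1, 0, 1, -1]]^T, v_3 = [[6, -3, 0, -3, 2]]^T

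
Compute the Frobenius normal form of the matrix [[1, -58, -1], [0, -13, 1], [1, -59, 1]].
The invariant factors of A (the non-unit diagonal entries of the Smith normal form of xI - A over ℚ[x]) are (x + 1)(x + 5)^2, each dividing the next. The characteristic polynomial is their product, (x + 1)(x + 5)^2.

The rational canonical form is the block-diagonal matrix of companion matrices C(f_i):
R = [[0, 0, -25], [1, 0, -35], [0, 1, -11]].

R = [[0, 0, -25], [1, 0, -35], [0, 1, -11]]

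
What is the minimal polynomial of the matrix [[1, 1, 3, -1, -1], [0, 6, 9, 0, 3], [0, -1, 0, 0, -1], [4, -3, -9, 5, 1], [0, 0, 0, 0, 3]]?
m_A(x) = (x - 3)^3

The characteristic polynomial factors as (x - 3)^5. The minimal polynomial is ∏(x - λ)^{k_λ} where k_λ is the size of the largest Jordan block at λ.

For λ = 3: rank(A - 3I) = 2, and the largest Jordan block has size 3 (the smallest k with rank((A - 3I)^k) = rank((A - 3I)^(k+1))).

So m_A(x) = (x - 3)^3.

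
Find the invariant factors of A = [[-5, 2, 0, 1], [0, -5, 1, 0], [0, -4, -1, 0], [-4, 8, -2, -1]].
(x + 3)^2, (x + 3)^2

The Jordan structure of A has elementary divisors (x + 3)^2, (x + 3)^2. Arranging the block sizes at each eigenvalue in decreasing order and taking row products gives the invariant factors.

Invariant factors (smallest first, each dividing the next): (x + 3)^2, (x + 3)^2.

Check: the last factor (x + 3)^2 is the minimal polynomial, and the product (x + 3)^4 is the characteristic polynomial.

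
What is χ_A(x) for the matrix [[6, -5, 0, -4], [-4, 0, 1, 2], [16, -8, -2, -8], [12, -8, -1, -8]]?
xI - A = [[x - 6, 5, 0, 4], [4, x, -1, -2], [-16, 8, x + 2, 8], [-12, 8, 1, x + 8]].

Expanding det(xI - A) along the first row:
det(xI - A) = + (x - 6)·det([[x, -1, -2], [8, x + 2, 8], [8, 1, x + 8]]) - (5)·det([[4, -1, -2], [-16, x + 2, 8], [-12, 1, x + 8]]) + (0)·det([[4, x, -2], [-16, 8, 8], [-12, 8, x + 8]]) - (4)·det([[4, x, -1], [-16, 8, x + 2], [-12, 8, 1]]).

Evaluating gives χ_A(x) = x^4 + 4x^3 - 16x - 16 = (x - 2)(x + 2)^3.

χ_A(x) = (x - 2)(x + 2)^3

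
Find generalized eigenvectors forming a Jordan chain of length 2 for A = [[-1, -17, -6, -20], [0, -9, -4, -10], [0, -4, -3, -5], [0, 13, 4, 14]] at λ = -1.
We seek v_1 ∈ ker((A + I)^2) \ ker(A + I), then set v_{i+1} = (A + I) v_i.

One such chain is v_1 = [[1, 1, 0, -1]]^T, v_2 = [[3, 2, 1, -2]]^T. Check: (A + I) v_2 = [[0, 0, 0, 0]]^T = 0.

v_1 = [[1, 1, 0, -1]]^T, v_2 = [[3, 2, 1, -2]]^T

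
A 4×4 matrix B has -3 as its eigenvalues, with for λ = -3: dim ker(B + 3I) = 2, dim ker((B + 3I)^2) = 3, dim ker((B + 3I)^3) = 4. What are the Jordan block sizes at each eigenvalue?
λ = -3: successive nullity increments [2, 1, 1] count blocks of size ≥ k; block sizes are [3, 1].

Jordan blocks: (-3, 3), (-3, 1)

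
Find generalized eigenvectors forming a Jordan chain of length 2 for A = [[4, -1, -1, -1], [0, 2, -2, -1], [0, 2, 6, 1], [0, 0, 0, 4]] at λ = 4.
We seek v_1 ∈ ker((A - 4I)^2) \ ker(A - 4I), then set v_{i+1} = (A - 4I) v_i.

One such chain is v_1 = [[0, 0, 1, 0]]^T, v_2 = [[-1, -2, 2, 0]]^T. Check: (A - 4I) v_2 = [[0, 0, 0, 0]]^T = 0.

v_1 = [[0, 0, 1, 0]]^T, v_2 = [[-1, -2, 2, 0]]^T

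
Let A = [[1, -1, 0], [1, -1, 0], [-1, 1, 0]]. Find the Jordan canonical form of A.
J = [[0, 1, 0], [0, 0, 0], [0, 0, 0]]

The characteristic polynomial is det(xI - A) = x^3, so the eigenvalues are 0 (algebraic multiplicity 3).

For λ = 0: rank(A) = 1, rank(A^2) = 0. The eigenspace has dimension 3 - 1 = 2, so there are 2 Jordan blocks; the rank sequence gives block sizes [2, 1].

Assembling the blocks gives the Jordan form J above.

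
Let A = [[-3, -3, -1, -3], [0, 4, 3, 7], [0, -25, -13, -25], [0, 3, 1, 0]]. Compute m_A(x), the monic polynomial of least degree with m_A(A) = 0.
The characteristic polynomial factors as (x + 3)^4. The minimal polynomial is ∏(x - λ)^{k_λ} where k_λ is the size of the largest Jordan block at λ.

For λ = -3: rank(A + 3I) = 2, and the largest Jordan block has size 3 (the smallest k with rank((A + 3I)^k) = rank((A + 3I)^(k+1))).

So m_A(x) = (x + 3)^3.

m_A(x) = (x + 3)^3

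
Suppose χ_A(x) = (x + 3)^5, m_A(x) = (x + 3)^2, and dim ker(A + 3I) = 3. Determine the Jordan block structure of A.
Jordan blocks: (-3, 2), (-3, 2), (-3, 1)

λ = -3: algebraic multiplicity 5 (exponent in χ_A), largest block size 2 (exponent in m_A), 3 blocks (geometric multiplicity). These force block sizes [2, 2, 1].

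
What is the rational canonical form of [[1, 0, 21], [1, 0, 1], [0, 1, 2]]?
R = [[0, 0, 20], [1, 0, -1], [0, 1, 3]]

The invariant factors of A (the non-unit diagonal entries of the Smith normal form of xI - A over ℚ[x]) are (x - 4)(x^2 + x + 5), each dividing the next. The characteristic polynomial is their product, (x - 4)(x^2 + x + 5).

The rational canonical form is the block-diagonal matrix of companion matrices C(f_i):
R = [[0, 0, 20], [1, 0, -1], [0, 1, 3]].

Note the characteristic polynomial does not split into linear factors over ℚ, so A has no Jordan form over ℚ; the rational canonical form exists over any field.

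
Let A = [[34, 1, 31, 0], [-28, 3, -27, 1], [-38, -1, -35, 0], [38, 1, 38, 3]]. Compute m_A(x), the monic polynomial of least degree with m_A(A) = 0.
m_A(x) = (x - 3)^3(x + 4)

The characteristic polynomial factors as (x - 3)^3(x + 4). The minimal polynomial is ∏(x - λ)^{k_λ} where k_λ is the size of the largest Jordan block at λ.

For λ = -4: rank(A + 4I) = 3, and the largest Jordan block has size 1 (the smallest k with rank((A + 4I)^k) = rank((A + 4I)^(k+1))).
For λ = 3: rank(A - 3I) = 3, and the largest Jordan block has size 3 (the smallest k with rank((A - 3I)^k) = rank((A - 3I)^(k+1))).

So m_A(x) = (x - 3)^3(x + 4).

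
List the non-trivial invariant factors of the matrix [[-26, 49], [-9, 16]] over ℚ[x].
The Jordan structure of A has elementary divisors (x + 5)^2. Arranging the block sizes at each eigenvalue in decreasing order and taking row products gives the invariant factors.

Invariant factors (smallest first, each dividing the next): (x + 5)^2.

Check: the last factor (x + 5)^2 is the minimal polynomial, and the product (x + 5)^2 is the characteristic polynomial.

(x + 5)^2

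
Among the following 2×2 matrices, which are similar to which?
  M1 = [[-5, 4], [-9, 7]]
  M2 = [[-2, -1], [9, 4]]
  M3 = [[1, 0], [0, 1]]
Characteristic polynomials: χ_{M1} = (x - 1)^2, χ_{M2} = (x - 1)^2, χ_{M3} = (x - 1)^2.

{M1, M2}: invariant factors (x - 1)^2.

{M3}: invariant factors x - 1, x - 1.

Matrices are similar if and only if their invariant-factor lists agree; the partition into similarity classes is {M1, M2}, {M3}.

2 classes: {M1, M2}, {M3}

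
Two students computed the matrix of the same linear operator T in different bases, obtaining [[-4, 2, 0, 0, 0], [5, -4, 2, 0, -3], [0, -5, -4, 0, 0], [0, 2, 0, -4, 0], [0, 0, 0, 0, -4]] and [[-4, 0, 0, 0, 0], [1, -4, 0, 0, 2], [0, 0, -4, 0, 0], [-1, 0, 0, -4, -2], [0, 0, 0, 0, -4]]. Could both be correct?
Both have characteristic polynomial (x + 4)^5, but the minimal polynomial of A is (x + 4)^3 while the minimal polynomial of B is (x + 4)^2. The minimal polynomial is a similarity invariant, so A and B are not similar.

No.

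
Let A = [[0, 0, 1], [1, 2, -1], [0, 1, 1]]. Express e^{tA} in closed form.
e^{tA} = [[(t^2/2 - t + 1)*e^{t}, t^2*e^{t}/2, t*(2 - t)*e^{t}/2], [t*e^{t}, (t + 1)*e^{t}, -t*e^{t}], [t^2*e^{t}/2, t*(t + 2)*e^{t}/2, (2 - t^2)*e^{t}/2]]

A has Jordan form J = [[1, 1, 0], [0, 1, 1], [0, 0, 1]] with A = PJP^{-1}, so e^{tA} = P e^{tJ} P^{-1}.

For a Jordan block J_k(λ), e^{tJ_k(λ)} = e^{λt} · (I + tN + t^2 N^2/2! + ... + t^{k-1} N^{k-1}/(k-1)!) where N is the nilpotent superdiagonal part.

Assembling the blocks and conjugating back gives the entries of e^{tA} as shown above.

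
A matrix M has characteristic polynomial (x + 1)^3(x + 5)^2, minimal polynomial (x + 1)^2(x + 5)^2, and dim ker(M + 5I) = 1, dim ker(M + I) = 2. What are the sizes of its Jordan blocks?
Jordan blocks: (-5, 2), (-1, 2), (-1, 1)

λ = -5: algebraic multiplicity 2 (exponent in χ_M), largest block size 2 (exponent in m_M), 1 block (geometric multiplicity). This forces block sizes [2].
λ = -1: algebraic multiplicity 3 (exponent in χ_M), largest block size 2 (exponent in m_M), 2 blocks (geometric multiplicity). These force block sizes [2, 1].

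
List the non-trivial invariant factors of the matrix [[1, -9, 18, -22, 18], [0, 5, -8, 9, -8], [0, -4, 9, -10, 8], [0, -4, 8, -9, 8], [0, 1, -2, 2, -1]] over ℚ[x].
x - 1, x - 1, (x - 1)^3

The Jordan structure of A has elementary divisors (x - 1)^3, (x - 1), (x - 1). Arranging the block sizes at each eigenvalue in decreasing order and taking row products gives the invariant factors.

Invariant factors (smallest first, each dividing the next): x - 1, x - 1, (x - 1)^3.

Check: the last factor (x - 1)^3 is the minimal polynomial, and the product (x - 1)^5 is the characteristic polynomial.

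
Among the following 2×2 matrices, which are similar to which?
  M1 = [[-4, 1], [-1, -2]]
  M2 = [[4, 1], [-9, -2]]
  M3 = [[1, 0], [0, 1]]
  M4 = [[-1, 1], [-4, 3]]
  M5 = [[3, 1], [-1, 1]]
Characteristic polynomials: χ_{M1} = (x + 3)^2, χ_{M2} = (x - 1)^2, χ_{M3} = (x - 1)^2, χ_{M4} = (x - 1)^2, χ_{M5} = (x - 2)^2.

{M1}: invariant factors (x + 3)^2.

{M2, M4}: invariant factors (x - 1)^2.

{M3}: invariant factors x - 1, x - 1.

{M5}: invariant factors (x - 2)^2.

Matrices are similar if and only if their invariant-factor lists agree; the partition into similarity classes is {M1}, {M2, M4}, {M3}, {M5}.

4 classes: {M1}, {M2, M4}, {M3}, {M5}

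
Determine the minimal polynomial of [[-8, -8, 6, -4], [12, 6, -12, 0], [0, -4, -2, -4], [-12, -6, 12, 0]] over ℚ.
m_A(x) = x(x + 2)

The characteristic polynomial factors as x^2(x + 2)^2. The minimal polynomial is ∏(x - λ)^{k_λ} where k_λ is the size of the largest Jordan block at λ.

For λ = -2: rank(A + 2I) = 2, and the largest Jordan block has size 1 (the smallest k with rank((A + 2I)^k) = rank((A + 2I)^(k+1))).
For λ = 0: rank(A) = 2, and the largest Jordan block has size 1 (the smallest k with rank(A^k) = rank(A^(k+1))).

So m_A(x) = x(x + 2).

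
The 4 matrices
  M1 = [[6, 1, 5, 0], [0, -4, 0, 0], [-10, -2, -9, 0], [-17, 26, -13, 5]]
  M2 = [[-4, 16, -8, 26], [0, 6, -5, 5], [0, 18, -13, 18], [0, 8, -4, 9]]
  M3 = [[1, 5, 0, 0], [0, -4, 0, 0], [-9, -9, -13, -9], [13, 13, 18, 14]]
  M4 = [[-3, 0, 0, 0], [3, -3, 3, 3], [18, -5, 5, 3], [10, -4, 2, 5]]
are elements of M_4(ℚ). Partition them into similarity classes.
Characteristic polynomials: χ_{M1} = (x - 5)(x - 1)(x + 4)^2, χ_{M2} = (x - 5)(x - 1)(x + 4)^2, χ_{M3} = (x - 5)(x - 1)(x + 4)^2, χ_{M4} = (x - 3)(x - 2)^2(x + 3).

{M1}: invariant factors (x - 5)(x - 1)(x + 4)^2.

{M2, M3}: invariant factors x + 4, (x - 5)(x - 1)(x + 4).

{M4}: invariant factors (x - 3)(x - 2)^2(x + 3).

Matrices are similar if and only if their invariant-factor lists agree; the partition into similarity classes is {M1}, {M2, M3}, {M4}.

3 classes: {M1}, {M2, M3}, {M4}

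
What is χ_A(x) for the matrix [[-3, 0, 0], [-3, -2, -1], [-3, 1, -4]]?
xI - A = [[x + 3, 0, 0], [3, x + 2, 1], [3, -1, x + 4]].

Expanding det(xI - A) along the first row:
det(xI - A) = + (x + 3)·det([[x + 2, 1], [-1, x + 4]]) - (0)·det([[3, 1], [3, x + 4]]) + (0)·det([[3, x + 2], [3, -1]]).

Evaluating gives χ_A(x) = x^3 + 9x^2 + 27x + 27 = (x + 3)^3.

χ_A(x) = (x + 3)^3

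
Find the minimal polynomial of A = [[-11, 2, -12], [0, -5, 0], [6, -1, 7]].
The characteristic polynomial factors as (x - 1)(x + 5)^2. The minimal polynomial is ∏(x - λ)^{k_λ} where k_λ is the size of the largest Jordan block at λ.

For λ = -5: rank(A + 5I) = 2, and the largest Jordan block has size 2 (the smallest k with rank((A + 5I)^k) = rank((A + 5I)^(k+1))).
For λ = 1: rank(A - I) = 2, and the largest Jordan block has size 1 (the smallest k with rank((A - I)^k) = rank((A - I)^(k+1))).

So m_A(x) = (x - 1)(x + 5)^2.

m_A(x) = (x - 1)(x + 5)^2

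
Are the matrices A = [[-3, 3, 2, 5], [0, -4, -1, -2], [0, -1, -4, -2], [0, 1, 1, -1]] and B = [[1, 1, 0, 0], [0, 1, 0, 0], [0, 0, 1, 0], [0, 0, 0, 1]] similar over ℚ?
No.

trace(A) = -12 but trace(B) = 4. The trace is a similarity invariant, so A and B are not similar.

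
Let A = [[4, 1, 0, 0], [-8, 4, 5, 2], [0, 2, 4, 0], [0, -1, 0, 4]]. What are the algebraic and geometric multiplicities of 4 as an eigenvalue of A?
The characteristic polynomial is (x - 4)^4, so the factor x - 4 appears with exponent 4: the algebraic multiplicity is 4.

rank(A - 4I) = 2, so the eigenspace has dimension 4 - 2 = 2: the geometric multiplicity is 2.

Since 2 < 4, A is not diagonalizable.

algebraic multiplicity 4, geometric multiplicity 2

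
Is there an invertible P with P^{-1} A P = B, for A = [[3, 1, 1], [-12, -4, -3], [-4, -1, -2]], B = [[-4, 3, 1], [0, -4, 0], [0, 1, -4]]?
No.

trace(A) = -3 but trace(B) = -12. The trace is a similarity invariant, so A and B are not similar.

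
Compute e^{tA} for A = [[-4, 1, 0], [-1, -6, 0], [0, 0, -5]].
e^{tA} = [[(t + 1)*e^{-5*t}, t*e^{-5*t}, 0], [-t*e^{-5*t}, (1 - t)*e^{-5*t}, 0], [0, 0, e^{-5*t}]]

A has Jordan form J = [[-5, 1, 0], [0, -5, 0], [0, 0, -5]] with A = PJP^{-1}, so e^{tA} = P e^{tJ} P^{-1}.

For a Jordan block J_k(λ), e^{tJ_k(λ)} = e^{λt} · (I + tN + t^2 N^2/2! + ... + t^{k-1} N^{k-1}/(k-1)!) where N is the nilpotent superdiagonal part.

Assembling the blocks and conjugating back gives the entries of e^{tA} as shown above.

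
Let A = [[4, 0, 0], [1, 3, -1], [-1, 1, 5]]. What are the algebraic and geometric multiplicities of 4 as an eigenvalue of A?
The characteristic polynomial is (x - 4)^3, so the factor x - 4 appears with exponent 3: the algebraic multiplicity is 3.

rank(A - 4I) = 1, so the eigenspace has dimension 3 - 1 = 2: the geometric multiplicity is 2.

Since 2 < 3, A is not diagonalizable.

algebraic multiplicity 3, geometric multiplicity 2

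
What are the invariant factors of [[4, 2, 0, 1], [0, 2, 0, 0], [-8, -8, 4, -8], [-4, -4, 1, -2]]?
x - 2, (x - 2)^3

The Jordan structure of A has elementary divisors (x - 2)^3, (x - 2). Arranging the block sizes at each eigenvalue in decreasing order and taking row products gives the invariant factors.

Invariant factors (smallest first, each dividing the next): x - 2, (x - 2)^3.

Check: the last factor (x - 2)^3 is the minimal polynomial, and the product (x - 2)^4 is the characteristic polynomial.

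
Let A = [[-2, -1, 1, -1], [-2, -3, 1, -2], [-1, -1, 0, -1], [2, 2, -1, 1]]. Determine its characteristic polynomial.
χ_A(x) = (x + 1)^4

xI - A = [[x + 2, 1, -1, 1], [2, x + 3, -1, 2], [1, 1, x, 1], [-2, -2, 1, x - 1]].

Expanding det(xI - A) along the first row:
det(xI - A) = + (x + 2)·det([[x + 3, -1, 2], [1, x, 1], [-2, 1, x - 1]]) - (1)·det([[2, -1, 2], [1, x, 1], [-2, 1, x - 1]]) + (-1)·det([[2, x + 3, 2], [1, 1, 1], [-2, -2, x - 1]]) - (1)·det([[2, x + 3, -1], [1, 1, x], [-2, -2, 1]]).

Evaluating gives χ_A(x) = x^4 + 4x^3 + 6x^2 + 4x + 1 = (x + 1)^4.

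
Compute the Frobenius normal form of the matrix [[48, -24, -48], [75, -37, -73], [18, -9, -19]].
R = [[0, 0, -24], [1, 0, -22], [0, 1, -8]]

The invariant factors of A (the non-unit diagonal entries of the Smith normal form of xI - A over ℚ[x]) are (x + 4)(x^2 + 4x + 6), each dividing the next. The characteristic polynomial is their product, (x + 4)(x^2 + 4x + 6).

The rational canonical form is the block-diagonal matrix of companion matrices C(f_i):
R = [[0, 0, -24], [1, 0, -22], [0, 1, -8]].

Note the characteristic polynomial does not split into linear factors over ℚ, so A has no Jordan form over ℚ; the rational canonical form exists over any field.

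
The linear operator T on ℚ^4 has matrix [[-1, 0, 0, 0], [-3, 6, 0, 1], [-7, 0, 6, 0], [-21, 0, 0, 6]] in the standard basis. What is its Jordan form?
J = [[-1, 0, 0, 0], [0, 6, 1, 0], [0, 0, 6, 0], [0, 0, 0, 6]]

The characteristic polynomial is det(xI - A) = (x - 6)^3(x + 1), so the eigenvalues are -1 (algebraic multiplicity 1), 6 (algebraic multiplicity 3).

For λ = -1: algebraic multiplicity 1 gives one 1×1 block.

For λ = 6: rank(A - 6I) = 2, rank((A - 6I)^2) = 1. The eigenspace has dimension 4 - 2 = 2, so there are 2 Jordan blocks; the rank sequence gives block sizes [2, 1].

Assembling the blocks gives the Jordan form J above.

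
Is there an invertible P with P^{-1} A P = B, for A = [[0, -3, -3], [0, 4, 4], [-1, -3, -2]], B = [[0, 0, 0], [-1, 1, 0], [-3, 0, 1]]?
Both have characteristic polynomial x(x - 1)^2, but the minimal polynomial of A is x(x - 1)^2 while the minimal polynomial of B is x(x - 1). The minimal polynomial is a similarity invariant, so A and B are not similar.

No.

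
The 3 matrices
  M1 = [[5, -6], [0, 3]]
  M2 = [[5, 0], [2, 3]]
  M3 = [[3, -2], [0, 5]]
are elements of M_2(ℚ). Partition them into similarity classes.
1 class: {M1, M2, M3}

Characteristic polynomials: χ_{M1} = (x - 5)(x - 3), χ_{M2} = (x - 5)(x - 3), χ_{M3} = (x - 5)(x - 3).

{M1, M2, M3}: invariant factors (x - 5)(x - 3).

Matrices are similar if and only if their invariant-factor lists agree; the partition into similarity classes is {M1, M2, M3}.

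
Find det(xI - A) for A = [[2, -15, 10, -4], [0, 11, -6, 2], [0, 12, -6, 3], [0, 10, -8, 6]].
xI - A = [[x - 2, 15, -10, 4], [0, x - 11, 6, -2], [0, -12, x + 6, -3], [0, -10, 8, x - 6]].

Expanding det(xI - A) along the first row:
det(xI - A) = + (x - 2)·det([[x - 11, 6, -2], [-12, x + 6, -3], [-10, 8, x - 6]]) - (15)·det([[0, 6, -2], [0, x + 6, -3], [0, 8, x - 6]]) + (-10)·det([[0, x - 11, -2], [0, -12, -3], [0, -10, x - 6]]) - (4)·det([[0, x - 11, 6], [0, -12, x + 6], [0, -10, 8]]).

Evaluating gives χ_A(x) = x^4 - 13x^3 + 62x^2 - 128x + 96 = (x - 4)^2(x - 3)(x - 2).

χ_A(x) = (x - 4)^2(x - 3)(x - 2)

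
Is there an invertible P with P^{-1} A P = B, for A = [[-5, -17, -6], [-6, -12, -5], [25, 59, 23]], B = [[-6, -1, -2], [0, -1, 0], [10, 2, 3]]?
trace(A) = 6 but trace(B) = -4. The trace is a similarity invariant, so A and B are not similar.

No.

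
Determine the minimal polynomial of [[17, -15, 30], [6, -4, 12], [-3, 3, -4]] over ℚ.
m_A(x) = (x - 5)(x - 2)

The characteristic polynomial factors as (x - 5)(x - 2)^2. The minimal polynomial is ∏(x - λ)^{k_λ} where k_λ is the size of the largest Jordan block at λ.

For λ = 2: rank(A - 2I) = 1, and the largest Jordan block has size 1 (the smallest k with rank((A - 2I)^k) = rank((A - 2I)^(k+1))).
For λ = 5: rank(A - 5I) = 2, and the largest Jordan block has size 1 (the smallest k with rank((A - 5I)^k) = rank((A - 5I)^(k+1))).

So m_A(x) = (x - 5)(x - 2).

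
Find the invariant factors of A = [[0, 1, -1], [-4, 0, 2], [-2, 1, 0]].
The Jordan structure of A has elementary divisors x^3. Arranging the block sizes at each eigenvalue in decreasing order and taking row products gives the invariant factors.

Invariant factors (smallest first, each dividing the next): x^3.

Check: the last factor x^3 is the minimal polynomial, and the product x^3 is the characteristic polynomial.

x^3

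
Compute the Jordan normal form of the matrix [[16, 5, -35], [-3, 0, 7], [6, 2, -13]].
J = [[1, 1, 0], [0, 1, 0], [0, 0, 1]]

The characteristic polynomial is det(xI - A) = (x - 1)^3, so the eigenvalues are 1 (algebraic multiplicity 3).

For λ = 1: rank(A - I) = 1, rank((A - I)^2) = 0. The eigenspace has dimension 3 - 1 = 2, so there are 2 Jordan blocks; the rank sequence gives block sizes [2, 1].

Assembling the blocks gives the Jordan form J above.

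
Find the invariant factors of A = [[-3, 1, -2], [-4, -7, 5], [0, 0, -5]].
(x + 5)^3

The Jordan structure of A has elementary divisors (x + 5)^3. Arranging the block sizes at each eigenvalue in decreasing order and taking row products gives the invariant factors.

Invariant factors (smallest first, each dividing the next): (x + 5)^3.

Check: the last factor (x + 5)^3 is the minimal polynomial, and the product (x + 5)^3 is the characteristic polynomial.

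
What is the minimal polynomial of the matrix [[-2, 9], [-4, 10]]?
m_A(x) = (x - 4)^2

The characteristic polynomial factors as (x - 4)^2. The minimal polynomial is ∏(x - λ)^{k_λ} where k_λ is the size of the largest Jordan block at λ.

For λ = 4: rank(A - 4I) = 1, and the largest Jordan block has size 2 (the smallest k with rank((A - 4I)^k) = rank((A - 4I)^(k+1))).

So m_A(x) = (x - 4)^2.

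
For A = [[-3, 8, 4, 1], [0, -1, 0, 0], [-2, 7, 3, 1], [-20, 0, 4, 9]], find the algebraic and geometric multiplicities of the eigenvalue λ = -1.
algebraic multiplicity 2, geometric multiplicity 1

The characteristic polynomial is (x - 5)^2(x + 1)^2, so the factor x + 1 appears with exponent 2: the algebraic multiplicity is 2.

rank(A + I) = 3, so the eigenspace has dimension 4 - 3 = 1: the geometric multiplicity is 1.

Since 1 < 2, A is not diagonalizable.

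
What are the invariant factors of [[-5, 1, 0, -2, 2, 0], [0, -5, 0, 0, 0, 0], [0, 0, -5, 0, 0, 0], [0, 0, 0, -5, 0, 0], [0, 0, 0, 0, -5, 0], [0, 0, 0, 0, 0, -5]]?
The Jordan structure of A has elementary divisors (x + 5)^2, (x + 5), (x + 5), (x + 5), (x + 5). Arranging the block sizes at each eigenvalue in decreasing order and taking row products gives the invariant factors.

Invariant factors (smallest first, each dividing the next): x + 5, x + 5, x + 5, x + 5, (x + 5)^2.

Check: the last factor (x + 5)^2 is the minimal polynomial, and the product (x + 5)^6 is the characteristic polynomial.

x + 5, x + 5, x + 5, x + 5, (x + 5)^2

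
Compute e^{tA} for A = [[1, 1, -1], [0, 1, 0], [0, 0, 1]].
A has Jordan form J = [[1, 1, 0], [0, 1, 0], [0, 0, 1]] with A = PJP^{-1}, so e^{tA} = P e^{tJ} P^{-1}.

For a Jordan block J_k(λ), e^{tJ_k(λ)} = e^{λt} · (I + tN + t^2 N^2/2! + ... + t^{k-1} N^{k-1}/(k-1)!) where N is the nilpotent superdiagonal part.

Assembling the blocks and conjugating back gives the entries of e^{tA} as shown above.

e^{tA} = [[e^{t}, t*e^{t}, -t*e^{t}], [0, e^{t}, 0], [0, 0, e^{t}]]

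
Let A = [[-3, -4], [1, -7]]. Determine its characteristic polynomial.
xI - A = [[x + 3, 4], [-1, x + 7]].

Expanding det(xI - A) along the first row:
det(xI - A) = + (x + 3)·det([[x + 7]]) - (4)·det([[-1]]).

Evaluating gives χ_A(x) = x^2 + 10x + 25 = (x + 5)^2.

χ_A(x) = (x + 5)^2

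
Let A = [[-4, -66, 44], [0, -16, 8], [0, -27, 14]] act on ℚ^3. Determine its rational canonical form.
R = [[-4, 0, 0], [0, 0, 8], [0, 1, -2]]

The invariant factors of A (the non-unit diagonal entries of the Smith normal form of xI - A over ℚ[x]) are x + 4, (x - 2)(x + 4), each dividing the next. The characteristic polynomial is their product, (x - 2)(x + 4)^2.

The rational canonical form is the block-diagonal matrix of companion matrices C(f_i):
R = [[-4, 0, 0], [0, 0, 8], [0, 1, -2]].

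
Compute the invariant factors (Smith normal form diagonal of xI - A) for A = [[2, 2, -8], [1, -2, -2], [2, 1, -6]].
(x + 2)^3

The Jordan structure of A has elementary divisors (x + 2)^3. Arranging the block sizes at each eigenvalue in decreasing order and taking row products gives the invariant factors.

Invariant factors (smallest first, each dividing the next): (x + 2)^3.

Check: the last factor (x + 2)^3 is the minimal polynomial, and the product (x + 2)^3 is the characteristic polynomial.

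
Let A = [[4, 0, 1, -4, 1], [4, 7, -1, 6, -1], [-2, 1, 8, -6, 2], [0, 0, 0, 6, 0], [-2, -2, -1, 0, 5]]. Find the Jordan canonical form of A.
J = [[6, 1, 0, 0, 0], [0, 6, 1, 0, 0], [0, 0, 6, 0, 0], [0, 0, 0, 6, 0], [0, 0, 0, 0, 6]]

The characteristic polynomial is det(xI - A) = (x - 6)^5, so the eigenvalues are 6 (algebraic multiplicity 5).

For λ = 6: rank(A - 6I) = 2, rank((A - 6I)^2) = 1, rank((A - 6I)^3) = 0. The eigenspace has dimension 5 - 2 = 3, so there are 3 Jordan blocks; the rank sequence gives block sizes [3, 1, 1].

Assembling the blocks gives the Jordan form J above.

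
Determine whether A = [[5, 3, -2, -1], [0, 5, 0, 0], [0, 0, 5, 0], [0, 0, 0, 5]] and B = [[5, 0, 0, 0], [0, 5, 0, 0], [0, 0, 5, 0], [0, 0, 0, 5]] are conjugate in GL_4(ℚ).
Both have characteristic polynomial (x - 5)^4, but the minimal polynomial of A is (x - 5)^2 while the minimal polynomial of B is x - 5. The minimal polynomial is a similarity invariant, so A and B are not similar.

No.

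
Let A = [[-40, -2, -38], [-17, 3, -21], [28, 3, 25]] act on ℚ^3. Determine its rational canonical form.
The invariant factors of A (the non-unit diagonal entries of the Smith normal form of xI - A over ℚ[x]) are (x + 4)^3, each dividing the next. The characteristic polynomial is their product, (x + 4)^3.

The rational canonical form is the block-diagonal matrix of companion matrices C(f_i):
R = [[0, 0, -64], [1, 0, -48], [0, 1, -12]].

R = [[0, 0, -64], [1, 0, -48], [0, 1, -12]]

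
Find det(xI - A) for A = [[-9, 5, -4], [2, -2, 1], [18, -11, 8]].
χ_A(x) = (x + 1)^3

xI - A = [[x + 9, -5, 4], [-2, x + 2, -1], [-18, 11, x - 8]].

Expanding det(xI - A) along the first row:
det(xI - A) = + (x + 9)·det([[x + 2, -1], [11, x - 8]]) - (-5)·det([[-2, -1], [-18, x - 8]]) + (4)·det([[-2, x + 2], [-18, 11]]).

Evaluating gives χ_A(x) = x^3 + 3x^2 + 3x + 1 = (x + 1)^3.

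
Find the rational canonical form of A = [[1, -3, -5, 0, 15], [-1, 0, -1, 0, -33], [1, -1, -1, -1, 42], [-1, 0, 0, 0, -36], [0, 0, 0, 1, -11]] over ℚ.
The invariant factors of A (the non-unit diagonal entries of the Smith normal form of xI - A over ℚ[x]) are (x + 3)(x^2 + 4x - 2)^2, each dividing the next. The characteristic polynomial is their product, (x + 3)(x^2 + 4x - 2)^2.

The rational canonical form is the block-diagonal matrix of companion matrices C(f_i):
R = [[0, 0, 0, 0, -12], [1, 0, 0, 0, 44], [0, 1, 0, 0, -20], [0, 0, 1, 0, -36], [0, 0, 0, 1, -11]].

Note the characteristic polynomial does not split into linear factors over ℚ, so A has no Jordan form over ℚ; the rational canonical form exists over any field.

R = [[0, 0, 0, 0, -12], [1, 0, 0, 0, 44], [0, 1, 0, 0, -20], [0, 0, 1, 0, -36], [0, 0, 0, 1, -11]]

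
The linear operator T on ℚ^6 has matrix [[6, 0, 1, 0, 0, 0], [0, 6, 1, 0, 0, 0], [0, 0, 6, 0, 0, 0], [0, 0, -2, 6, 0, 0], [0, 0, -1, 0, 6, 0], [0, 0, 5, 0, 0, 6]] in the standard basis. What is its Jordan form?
J = [[6, 1, 0, 0, 0, 0], [0, 6, 0, 0, 0, 0], [0, 0, 6, 0, 0, 0], [0, 0, 0, 6, 0, 0], [0, 0, 0, 0, 6, 0], [0, 0, 0, 0, 0, 6]]

The characteristic polynomial is det(xI - A) = (x - 6)^6, so the eigenvalues are 6 (algebraic multiplicity 6).

For λ = 6: rank(A - 6I) = 1, rank((A - 6I)^2) = 0. The eigenspace has dimension 6 - 1 = 5, so there are 5 Jordan blocks; the rank sequence gives block sizes [2, 1, 1, 1, 1].

Assembling the blocks gives the Jordan form J above.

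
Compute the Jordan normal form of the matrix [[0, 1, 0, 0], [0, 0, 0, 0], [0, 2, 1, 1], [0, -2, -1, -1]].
The characteristic polynomial is det(xI - A) = x^4, so the eigenvalues are 0 (algebraic multiplicity 4).

For λ = 0: rank(A) = 2, rank(A^2) = 0. The eigenspace has dimension 4 - 2 = 2, so there are 2 Jordan blocks; the rank sequence gives block sizes [2, 2].

Assembling the blocks gives the Jordan form J above.

J = [[0, 1, 0, 0], [0, 0, 0, 0], [0, 0, 0, 1], [0, 0, 0, 0]]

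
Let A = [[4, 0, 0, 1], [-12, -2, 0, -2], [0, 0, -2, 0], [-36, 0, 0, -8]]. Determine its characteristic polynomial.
xI - A = [[x - 4, 0, 0, -1], [12, x + 2, 0, 2], [0, 0, x + 2, 0], [36, 0, 0, x + 8]].

Expanding det(xI - A) along the first row:
det(xI - A) = + (x - 4)·det([[x + 2, 0, 2], [0, x + 2, 0], [0, 0, x + 8]]) - (0)·det([[12, 0, 2], [0, x + 2, 0], [36, 0, x + 8]]) + (0)·det([[12, x + 2, 2], [0, 0, 0], [36, 0, x + 8]]) - (-1)·det([[12, x + 2, 0], [0, 0, x + 2], [36, 0, 0]]).

Evaluating gives χ_A(x) = x^4 + 8x^3 + 24x^2 + 32x + 16 = (x + 2)^4.

χ_A(x) = (x + 2)^4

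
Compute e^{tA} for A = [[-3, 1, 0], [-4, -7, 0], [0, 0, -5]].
e^{tA} = [[(2*t + 1)*e^{-5*t}, t*e^{-5*t}, 0], [-4*t*e^{-5*t}, (1 - 2*t)*e^{-5*t}, 0], [0, 0, e^{-5*t}]]

A has Jordan form J = [[-5, 1, 0], [0, -5, 0], [0, 0, -5]] with A = PJP^{-1}, so e^{tA} = P e^{tJ} P^{-1}.

For a Jordan block J_k(λ), e^{tJ_k(λ)} = e^{λt} · (I + tN + t^2 N^2/2! + ... + t^{k-1} N^{k-1}/(k-1)!) where N is the nilpotent superdiagonal part.

Assembling the blocks and conjugating back gives the entries of e^{tA} as shown above.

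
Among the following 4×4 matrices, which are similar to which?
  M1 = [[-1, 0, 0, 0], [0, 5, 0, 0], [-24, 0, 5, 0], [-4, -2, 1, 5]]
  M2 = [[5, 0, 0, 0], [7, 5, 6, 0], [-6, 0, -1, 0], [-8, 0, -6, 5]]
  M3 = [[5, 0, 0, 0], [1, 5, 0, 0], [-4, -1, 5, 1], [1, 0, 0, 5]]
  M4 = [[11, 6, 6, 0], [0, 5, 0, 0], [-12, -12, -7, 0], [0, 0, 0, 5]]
Characteristic polynomials: χ_{M1} = (x - 5)^3(x + 1), χ_{M2} = (x - 5)^3(x + 1), χ_{M3} = (x - 5)^4, χ_{M4} = (x - 5)^3(x + 1).

{M1, M2}: invariant factors x - 5, (x - 5)^2(x + 1).

{M3}: invariant factors (x - 5)^2, (x - 5)^2.

{M4}: invariant factors x - 5, x - 5, (x - 5)(x + 1).

Matrices are similar if and only if their invariant-factor lists agree; the partition into similarity classes is {M1, M2}, {M3}, {M4}.

3 classes: {M1, M2}, {M3}, {M4}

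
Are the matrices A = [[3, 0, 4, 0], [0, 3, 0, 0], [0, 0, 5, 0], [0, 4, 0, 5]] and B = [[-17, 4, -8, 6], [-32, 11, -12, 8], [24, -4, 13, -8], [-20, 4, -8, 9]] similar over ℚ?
Two matrices over a field are similar if and only if they have the same invariant factors.

Both A and B have characteristic polynomial (x - 5)^2(x - 3)^2 and minimal polynomial (x - 5)(x - 3). Computing further, both have invariant factors (x - 5)(x - 3), (x - 5)(x - 3). Hence A and B are similar.

Yes.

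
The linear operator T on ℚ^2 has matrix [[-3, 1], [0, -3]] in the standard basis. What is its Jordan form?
The characteristic polynomial is det(xI - A) = (x + 3)^2, so the eigenvalues are -3 (algebraic multiplicity 2).

For λ = -3: rank(A + 3I) = 1, rank((A + 3I)^2) = 0. The eigenspace has dimension 2 - 1 = 1, so there is 1 Jordan block; the rank sequence gives block sizes [2].

Assembling the blocks gives the Jordan form J above.

J = [[-3, 1], [0, -3]]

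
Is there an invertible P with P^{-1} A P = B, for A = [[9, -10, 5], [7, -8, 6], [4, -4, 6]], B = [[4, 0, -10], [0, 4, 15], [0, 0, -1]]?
Both have characteristic polynomial (x - 4)^2(x + 1), but the minimal polynomial of A is (x - 4)^2(x + 1) while the minimal polynomial of B is (x - 4)(x + 1). The minimal polynomial is a similarity invariant, so A and B are not similar.

No.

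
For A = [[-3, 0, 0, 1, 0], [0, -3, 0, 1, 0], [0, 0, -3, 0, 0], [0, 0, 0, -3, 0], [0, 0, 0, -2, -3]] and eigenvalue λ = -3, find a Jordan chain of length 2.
We seek v_1 ∈ ker((A + 3I)^2) \ ker(A + 3I), then set v_{i+1} = (A + 3I) v_i.

One such chain is v_1 = [[0, 1, 1, 1, 0]]^T, v_2 = [[1, 1, 0, 0, -2]]^T. Check: (A + 3I) v_2 = [[0, 0, 0, 0, 0]]^T = 0.

v_1 = [[0, 1, 1, 1, 0]]^T, v_2 = [[1, 1, 0, 0, -2]]^T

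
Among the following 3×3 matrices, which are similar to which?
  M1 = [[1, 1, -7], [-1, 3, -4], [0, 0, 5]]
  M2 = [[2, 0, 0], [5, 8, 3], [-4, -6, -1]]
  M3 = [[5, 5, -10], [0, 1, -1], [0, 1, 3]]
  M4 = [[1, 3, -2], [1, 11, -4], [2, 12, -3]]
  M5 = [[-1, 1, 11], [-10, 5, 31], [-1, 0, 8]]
2 classes: {M1, M2, M3, M4}, {M5}

Characteristic polynomials: χ_{M1} = (x - 5)(x - 2)^2, χ_{M2} = (x - 5)(x - 2)^2, χ_{M3} = (x - 5)(x - 2)^2, χ_{M4} = (x - 5)(x - 2)^2, χ_{M5} = (x - 4)^3.

{M1, M2, M3, M4}: invariant factors (x - 5)(x - 2)^2.

{M5}: invariant factors (x - 4)^3.

Matrices are similar if and only if their invariant-factor lists agree; the partition into similarity classes is {M1, M2, M3, M4}, {M5}.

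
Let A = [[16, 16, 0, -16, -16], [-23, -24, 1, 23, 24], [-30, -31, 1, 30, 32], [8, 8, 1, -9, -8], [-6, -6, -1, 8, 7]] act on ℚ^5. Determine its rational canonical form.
R = [[0, 0, 0, 0, -16], [1, 0, 0, 0, 16], [0, 1, 0, 0, 24], [0, 0, 1, 0, -16], [0, 0, 0, 1, -9]]

The invariant factors of A (the non-unit diagonal entries of the Smith normal form of xI - A over ℚ[x]) are (x + 1)(x^2 + 4x - 4)^2, each dividing the next. The characteristic polynomial is their product, (x + 1)(x^2 + 4x - 4)^2.

The rational canonical form is the block-diagonal matrix of companion matrices C(f_i):
R = [[0, 0, 0, 0, -16], [1, 0, 0, 0, 16], [0, 1, 0, 0, 24], [0, 0, 1, 0, -16], [0, 0, 0, 1, -9]].

Note the characteristic polynomial does not split into linear factors over ℚ, so A has no Jordan form over ℚ; the rational canonical form exists over any field.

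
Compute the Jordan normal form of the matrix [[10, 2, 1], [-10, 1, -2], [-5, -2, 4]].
The characteristic polynomial is det(xI - A) = (x - 5)^3, so the eigenvalues are 5 (algebraic multiplicity 3).

For λ = 5: rank(A - 5I) = 1, rank((A - 5I)^2) = 0. The eigenspace has dimension 3 - 1 = 2, so there are 2 Jordan blocks; the rank sequence gives block sizes [2, 1].

Assembling the blocks gives the Jordan form J above.

J = [[5, 1, 0], [0, 5, 0], [0, 0, 5]]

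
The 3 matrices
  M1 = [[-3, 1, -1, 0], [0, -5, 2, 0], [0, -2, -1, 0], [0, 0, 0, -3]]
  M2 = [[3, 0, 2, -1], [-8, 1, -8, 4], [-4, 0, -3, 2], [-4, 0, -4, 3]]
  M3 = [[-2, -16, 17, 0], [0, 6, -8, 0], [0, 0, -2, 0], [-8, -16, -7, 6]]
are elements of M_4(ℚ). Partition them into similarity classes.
3 classes: {M1}, {M2}, {M3}

Characteristic polynomials: χ_{M1} = (x + 3)^4, χ_{M2} = (x - 1)^4, χ_{M3} = (x - 6)^2(x + 2)^2.

{M1}: invariant factors x + 3, x + 3, (x + 3)^2.

{M2}: invariant factors x - 1, x - 1, (x - 1)^2.

{M3}: invariant factors x - 6, (x - 6)(x + 2)^2.

Matrices are similar if and only if their invariant-factor lists agree; the partition into similarity classes is {M1}, {M2}, {M3}.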